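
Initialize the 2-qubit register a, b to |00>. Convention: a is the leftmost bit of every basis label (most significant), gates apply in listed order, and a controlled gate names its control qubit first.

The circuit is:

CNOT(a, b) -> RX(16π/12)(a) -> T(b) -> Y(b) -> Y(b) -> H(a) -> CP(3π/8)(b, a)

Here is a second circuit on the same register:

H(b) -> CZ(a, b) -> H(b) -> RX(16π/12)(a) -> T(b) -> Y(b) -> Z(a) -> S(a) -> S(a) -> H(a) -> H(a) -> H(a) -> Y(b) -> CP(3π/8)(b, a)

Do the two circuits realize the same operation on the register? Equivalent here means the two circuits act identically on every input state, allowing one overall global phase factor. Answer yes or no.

Yes — the two circuits implement the same unitary up to a global phase.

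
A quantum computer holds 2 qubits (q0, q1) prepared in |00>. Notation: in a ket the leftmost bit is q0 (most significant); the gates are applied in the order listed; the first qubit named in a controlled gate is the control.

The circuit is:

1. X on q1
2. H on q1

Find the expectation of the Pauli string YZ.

The expectation value of YZ is 0.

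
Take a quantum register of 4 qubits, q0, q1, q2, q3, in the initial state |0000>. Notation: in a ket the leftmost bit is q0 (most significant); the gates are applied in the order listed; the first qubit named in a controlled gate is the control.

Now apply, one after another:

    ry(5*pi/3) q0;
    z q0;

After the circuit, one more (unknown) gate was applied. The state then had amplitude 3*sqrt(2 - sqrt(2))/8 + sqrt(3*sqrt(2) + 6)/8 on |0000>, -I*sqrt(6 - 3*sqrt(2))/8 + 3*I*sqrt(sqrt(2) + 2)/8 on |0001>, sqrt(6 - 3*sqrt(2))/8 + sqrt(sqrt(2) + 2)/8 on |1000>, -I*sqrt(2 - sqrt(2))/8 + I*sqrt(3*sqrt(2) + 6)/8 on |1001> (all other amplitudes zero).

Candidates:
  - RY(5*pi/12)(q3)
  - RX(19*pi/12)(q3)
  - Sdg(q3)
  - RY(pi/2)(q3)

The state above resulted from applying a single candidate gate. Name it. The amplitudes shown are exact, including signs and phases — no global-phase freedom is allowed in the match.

It was RX(19*pi/12)(q3) that produced the state shown.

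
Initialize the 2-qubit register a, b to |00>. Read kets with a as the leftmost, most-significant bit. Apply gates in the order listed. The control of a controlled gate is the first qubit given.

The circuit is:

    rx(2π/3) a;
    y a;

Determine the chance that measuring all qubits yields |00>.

The probability of measuring |00> is 3/4.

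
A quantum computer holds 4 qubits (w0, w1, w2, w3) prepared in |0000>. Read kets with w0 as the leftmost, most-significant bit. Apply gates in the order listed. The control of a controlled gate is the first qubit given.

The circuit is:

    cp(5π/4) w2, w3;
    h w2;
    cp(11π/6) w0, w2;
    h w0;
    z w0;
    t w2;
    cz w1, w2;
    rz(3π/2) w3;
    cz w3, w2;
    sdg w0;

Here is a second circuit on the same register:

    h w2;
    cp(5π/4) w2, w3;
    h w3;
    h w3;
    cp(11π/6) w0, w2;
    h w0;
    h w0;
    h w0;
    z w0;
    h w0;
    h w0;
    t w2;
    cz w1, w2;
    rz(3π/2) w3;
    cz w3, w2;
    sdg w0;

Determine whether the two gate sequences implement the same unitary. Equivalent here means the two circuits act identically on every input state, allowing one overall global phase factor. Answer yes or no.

No — the two circuits implement different unitaries, even allowing a global phase.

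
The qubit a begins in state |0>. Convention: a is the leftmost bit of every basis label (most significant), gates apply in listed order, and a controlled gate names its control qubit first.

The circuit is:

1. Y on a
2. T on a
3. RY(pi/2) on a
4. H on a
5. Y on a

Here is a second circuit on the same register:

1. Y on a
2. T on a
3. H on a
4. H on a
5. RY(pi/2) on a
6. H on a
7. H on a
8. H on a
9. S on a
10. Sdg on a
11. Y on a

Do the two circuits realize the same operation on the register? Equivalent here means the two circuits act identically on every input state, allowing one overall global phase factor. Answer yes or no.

Yes, they are equivalent — the unitaries differ by at most a global phase.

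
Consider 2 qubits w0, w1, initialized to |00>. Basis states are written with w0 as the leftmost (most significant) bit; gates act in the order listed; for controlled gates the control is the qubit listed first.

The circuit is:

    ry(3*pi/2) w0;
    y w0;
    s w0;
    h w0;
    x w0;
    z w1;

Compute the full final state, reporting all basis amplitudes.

The resulting statevector has amplitude -1/2 - I/2 on |00>, 0 on |01>, 1/2 - I/2 on |10>, 0 on |11>.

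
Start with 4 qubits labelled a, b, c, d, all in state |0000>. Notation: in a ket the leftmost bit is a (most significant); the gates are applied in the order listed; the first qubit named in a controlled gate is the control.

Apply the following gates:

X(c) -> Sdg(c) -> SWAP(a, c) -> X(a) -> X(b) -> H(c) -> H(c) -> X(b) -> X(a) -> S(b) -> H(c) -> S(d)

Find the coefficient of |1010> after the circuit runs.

The final state's coefficient on |1010> equals -sqrt(2)*I/2. Key observation: the block from step 4 through step 9 cancels to the identity and can be dropped.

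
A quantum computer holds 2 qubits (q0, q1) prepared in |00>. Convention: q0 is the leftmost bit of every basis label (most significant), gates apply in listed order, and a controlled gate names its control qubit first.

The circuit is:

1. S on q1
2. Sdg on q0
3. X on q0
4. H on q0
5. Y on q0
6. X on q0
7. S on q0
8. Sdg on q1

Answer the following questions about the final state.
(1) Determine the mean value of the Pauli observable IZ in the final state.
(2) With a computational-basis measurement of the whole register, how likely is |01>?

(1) In the final state, IZ has expectation 1.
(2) The probability of measuring |01> is 0.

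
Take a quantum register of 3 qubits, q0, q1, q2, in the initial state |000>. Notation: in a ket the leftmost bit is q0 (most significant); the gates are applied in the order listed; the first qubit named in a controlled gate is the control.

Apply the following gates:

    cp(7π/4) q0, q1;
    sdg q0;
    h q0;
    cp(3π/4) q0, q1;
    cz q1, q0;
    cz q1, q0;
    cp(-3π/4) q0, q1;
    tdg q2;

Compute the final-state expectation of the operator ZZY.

The expectation value of ZZY is 0. Key observation: steps 4-7 multiply out to the identity, so the circuit reduces to the remaining gates.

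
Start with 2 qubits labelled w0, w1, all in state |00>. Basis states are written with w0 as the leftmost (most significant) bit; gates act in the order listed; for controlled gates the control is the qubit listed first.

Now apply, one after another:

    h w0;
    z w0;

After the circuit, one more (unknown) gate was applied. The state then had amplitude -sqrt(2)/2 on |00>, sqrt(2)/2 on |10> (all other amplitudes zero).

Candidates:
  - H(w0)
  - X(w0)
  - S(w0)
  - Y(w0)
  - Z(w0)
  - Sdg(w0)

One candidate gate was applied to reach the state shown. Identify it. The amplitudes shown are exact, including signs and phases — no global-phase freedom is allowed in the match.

It was X(w0) that produced the state shown.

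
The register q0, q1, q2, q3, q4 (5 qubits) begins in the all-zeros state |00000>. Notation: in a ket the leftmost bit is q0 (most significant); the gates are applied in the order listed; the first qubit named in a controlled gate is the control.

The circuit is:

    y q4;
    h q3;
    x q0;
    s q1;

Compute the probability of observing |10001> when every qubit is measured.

A full measurement returns |10001> with probability 1/2.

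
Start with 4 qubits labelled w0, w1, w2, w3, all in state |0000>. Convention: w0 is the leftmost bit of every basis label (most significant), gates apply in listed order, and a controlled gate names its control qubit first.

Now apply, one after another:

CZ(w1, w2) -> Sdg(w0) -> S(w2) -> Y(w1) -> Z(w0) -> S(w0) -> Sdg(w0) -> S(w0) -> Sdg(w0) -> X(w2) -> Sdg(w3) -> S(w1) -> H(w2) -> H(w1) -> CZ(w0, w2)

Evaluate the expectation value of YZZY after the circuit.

In the final state, YZZY has expectation 0. Key observation: steps 6-9 multiply out to the identity, so the circuit reduces to the remaining gates.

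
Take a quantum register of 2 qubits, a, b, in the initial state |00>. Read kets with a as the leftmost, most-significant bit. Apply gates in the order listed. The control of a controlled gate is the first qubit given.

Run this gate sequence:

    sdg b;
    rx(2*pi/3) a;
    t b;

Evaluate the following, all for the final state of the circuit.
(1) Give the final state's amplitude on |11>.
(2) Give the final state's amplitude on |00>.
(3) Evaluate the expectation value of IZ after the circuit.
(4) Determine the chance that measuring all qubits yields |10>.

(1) The final state's coefficient on |11> equals 0.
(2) |00> carries amplitude 1/2 in the final state.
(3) The observable IZ averages to 1.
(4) The probability of measuring |10> is 3/4.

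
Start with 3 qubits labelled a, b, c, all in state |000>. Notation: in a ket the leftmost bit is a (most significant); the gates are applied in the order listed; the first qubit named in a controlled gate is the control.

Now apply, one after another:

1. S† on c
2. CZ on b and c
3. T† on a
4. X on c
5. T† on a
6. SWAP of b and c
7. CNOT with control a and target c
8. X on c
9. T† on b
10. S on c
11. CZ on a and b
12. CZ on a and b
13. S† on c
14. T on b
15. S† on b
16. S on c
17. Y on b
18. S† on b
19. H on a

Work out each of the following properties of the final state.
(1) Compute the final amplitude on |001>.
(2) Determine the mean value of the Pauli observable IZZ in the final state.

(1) The final state's coefficient on |001> equals -sqrt(2)*I/2. Key observation: gates 9-14 undo each other exactly, leaving only the rest of the circuit to track.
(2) The observable IZZ averages to -1.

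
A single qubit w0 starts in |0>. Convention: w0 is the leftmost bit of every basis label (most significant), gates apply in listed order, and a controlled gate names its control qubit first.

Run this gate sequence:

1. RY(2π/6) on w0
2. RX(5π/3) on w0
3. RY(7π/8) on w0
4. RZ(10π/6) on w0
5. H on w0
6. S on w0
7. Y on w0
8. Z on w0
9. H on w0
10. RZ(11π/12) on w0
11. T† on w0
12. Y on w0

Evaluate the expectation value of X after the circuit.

The observable X averages to -13*sqrt(2 - sqrt(2))/32 - 3/16.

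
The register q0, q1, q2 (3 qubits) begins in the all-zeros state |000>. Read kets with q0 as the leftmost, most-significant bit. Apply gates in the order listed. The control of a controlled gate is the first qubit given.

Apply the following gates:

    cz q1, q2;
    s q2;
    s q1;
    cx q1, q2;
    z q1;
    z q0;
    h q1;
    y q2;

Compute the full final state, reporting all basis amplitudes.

The resulting statevector has amplitude sqrt(2)*I/2 on |001>, sqrt(2)*I/2 on |011>, and 0 on every other basis state.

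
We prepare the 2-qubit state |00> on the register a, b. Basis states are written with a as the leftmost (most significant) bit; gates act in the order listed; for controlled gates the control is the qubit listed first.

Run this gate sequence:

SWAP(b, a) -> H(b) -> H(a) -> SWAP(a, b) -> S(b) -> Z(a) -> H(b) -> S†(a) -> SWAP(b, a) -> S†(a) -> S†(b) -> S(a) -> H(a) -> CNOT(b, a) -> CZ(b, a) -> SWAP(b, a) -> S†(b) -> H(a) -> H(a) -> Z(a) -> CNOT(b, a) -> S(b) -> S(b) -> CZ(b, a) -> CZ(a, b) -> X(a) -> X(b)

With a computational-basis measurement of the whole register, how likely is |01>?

Outcome |01> occurs with probability 1/4. Key observation: gates 18-19 undo each other exactly, leaving only the rest of the circuit to track.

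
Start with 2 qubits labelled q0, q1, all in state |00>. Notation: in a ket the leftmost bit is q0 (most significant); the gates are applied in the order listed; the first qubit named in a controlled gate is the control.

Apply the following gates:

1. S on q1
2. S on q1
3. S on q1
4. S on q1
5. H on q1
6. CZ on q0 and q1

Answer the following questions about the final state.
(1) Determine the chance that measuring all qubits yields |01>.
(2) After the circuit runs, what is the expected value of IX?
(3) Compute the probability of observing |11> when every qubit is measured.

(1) A full measurement returns |01> with probability 1/2.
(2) The observable IX averages to 1.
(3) Outcome |11> occurs with probability 0.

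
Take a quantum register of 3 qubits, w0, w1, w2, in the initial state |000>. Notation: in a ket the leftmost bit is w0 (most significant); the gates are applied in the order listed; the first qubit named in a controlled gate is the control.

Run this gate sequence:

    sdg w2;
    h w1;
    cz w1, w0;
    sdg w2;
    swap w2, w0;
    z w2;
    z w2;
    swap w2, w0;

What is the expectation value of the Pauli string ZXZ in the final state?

The observable ZXZ averages to 1. Key observation: steps 5-8 multiply out to the identity, so the circuit reduces to the remaining gates.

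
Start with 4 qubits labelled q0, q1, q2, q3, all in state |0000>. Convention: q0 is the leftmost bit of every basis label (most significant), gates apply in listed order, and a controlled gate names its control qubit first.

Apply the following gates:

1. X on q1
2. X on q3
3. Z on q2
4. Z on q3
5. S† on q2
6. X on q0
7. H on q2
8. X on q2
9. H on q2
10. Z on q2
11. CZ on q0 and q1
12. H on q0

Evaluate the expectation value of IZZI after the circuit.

The observable IZZI averages to -1. Key observation: steps 7-10 multiply out to the identity, so the circuit reduces to the remaining gates.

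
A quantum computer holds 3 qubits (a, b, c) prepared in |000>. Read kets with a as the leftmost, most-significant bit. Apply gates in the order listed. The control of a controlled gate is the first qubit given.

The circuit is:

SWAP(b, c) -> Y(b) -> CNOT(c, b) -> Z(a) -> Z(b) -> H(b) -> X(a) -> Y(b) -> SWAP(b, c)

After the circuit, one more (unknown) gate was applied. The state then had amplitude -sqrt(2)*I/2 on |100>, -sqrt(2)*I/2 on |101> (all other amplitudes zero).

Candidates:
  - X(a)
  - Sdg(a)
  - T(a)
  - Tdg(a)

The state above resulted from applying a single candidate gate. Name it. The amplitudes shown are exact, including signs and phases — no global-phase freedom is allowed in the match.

The unique candidate consistent with the amplitudes is Sdg(a).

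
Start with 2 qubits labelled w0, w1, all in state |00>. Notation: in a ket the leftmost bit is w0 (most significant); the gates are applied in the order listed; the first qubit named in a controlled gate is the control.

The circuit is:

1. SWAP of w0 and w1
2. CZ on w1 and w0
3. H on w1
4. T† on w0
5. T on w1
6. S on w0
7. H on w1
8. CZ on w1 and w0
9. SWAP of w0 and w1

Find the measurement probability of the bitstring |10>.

A full measurement returns |10> with probability 1/2 - sqrt(2)/4.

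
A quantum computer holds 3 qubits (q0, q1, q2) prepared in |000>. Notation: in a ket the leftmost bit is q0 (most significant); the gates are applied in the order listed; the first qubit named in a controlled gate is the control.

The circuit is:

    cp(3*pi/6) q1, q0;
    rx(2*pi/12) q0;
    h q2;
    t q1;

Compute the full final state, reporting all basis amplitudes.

The final amplitudes are 1/4 + sqrt(3)/4 on |000>, 1/4 + sqrt(3)/4 on |001>, 0 on |010>, 0 on |011>, I*(1 - sqrt(3))/4 on |100>, I*(1 - sqrt(3))/4 on |101>, 0 on |110>, 0 on |111>.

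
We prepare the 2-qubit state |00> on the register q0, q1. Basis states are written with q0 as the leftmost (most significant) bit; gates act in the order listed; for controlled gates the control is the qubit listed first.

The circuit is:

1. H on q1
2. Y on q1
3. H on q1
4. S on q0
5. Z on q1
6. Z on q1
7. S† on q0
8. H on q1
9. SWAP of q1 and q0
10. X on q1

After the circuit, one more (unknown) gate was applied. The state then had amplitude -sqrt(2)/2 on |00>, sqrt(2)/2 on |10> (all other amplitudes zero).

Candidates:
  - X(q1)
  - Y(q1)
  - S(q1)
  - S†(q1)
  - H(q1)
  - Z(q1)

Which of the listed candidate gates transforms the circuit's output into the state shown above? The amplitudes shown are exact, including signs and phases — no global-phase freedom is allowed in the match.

The applied gate was Y(q1).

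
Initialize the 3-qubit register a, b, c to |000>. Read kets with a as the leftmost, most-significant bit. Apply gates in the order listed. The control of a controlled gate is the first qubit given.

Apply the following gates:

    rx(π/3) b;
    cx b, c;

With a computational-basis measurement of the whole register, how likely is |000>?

A full measurement returns |000> with probability 3/4.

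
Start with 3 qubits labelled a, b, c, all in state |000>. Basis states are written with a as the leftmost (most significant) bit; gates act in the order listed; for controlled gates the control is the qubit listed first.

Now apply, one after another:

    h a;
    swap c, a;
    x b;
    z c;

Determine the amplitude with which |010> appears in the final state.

|010> carries amplitude sqrt(2)/2 in the final state.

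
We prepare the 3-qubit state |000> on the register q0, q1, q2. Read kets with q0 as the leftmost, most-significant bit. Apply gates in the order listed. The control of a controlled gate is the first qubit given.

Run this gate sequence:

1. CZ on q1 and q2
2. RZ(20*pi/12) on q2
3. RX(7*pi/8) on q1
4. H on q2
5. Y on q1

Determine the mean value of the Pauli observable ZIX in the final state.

The observable ZIX averages to 1.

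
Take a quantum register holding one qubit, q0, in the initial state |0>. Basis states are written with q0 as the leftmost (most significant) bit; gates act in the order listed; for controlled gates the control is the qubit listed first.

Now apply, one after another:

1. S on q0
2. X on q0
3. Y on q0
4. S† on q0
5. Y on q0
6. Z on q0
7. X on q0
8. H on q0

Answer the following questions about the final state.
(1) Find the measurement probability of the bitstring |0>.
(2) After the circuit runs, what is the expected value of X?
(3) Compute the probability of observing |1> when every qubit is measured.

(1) Outcome |0> occurs with probability 1/2.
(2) In the final state, X has expectation 1.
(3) A full measurement returns |1> with probability 1/2.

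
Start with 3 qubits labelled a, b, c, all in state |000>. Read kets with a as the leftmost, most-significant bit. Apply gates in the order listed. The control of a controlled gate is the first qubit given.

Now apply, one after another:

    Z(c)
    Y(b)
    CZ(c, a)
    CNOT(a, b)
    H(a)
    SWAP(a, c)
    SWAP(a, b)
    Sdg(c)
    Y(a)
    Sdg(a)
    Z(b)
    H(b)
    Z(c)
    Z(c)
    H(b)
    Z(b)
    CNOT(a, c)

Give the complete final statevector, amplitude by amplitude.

The resulting statevector has amplitude sqrt(2)/2 on |000>, -sqrt(2)*I/2 on |001>, and 0 on every other basis state. Key observation: gates 11-16 undo each other exactly, leaving only the rest of the circuit to track.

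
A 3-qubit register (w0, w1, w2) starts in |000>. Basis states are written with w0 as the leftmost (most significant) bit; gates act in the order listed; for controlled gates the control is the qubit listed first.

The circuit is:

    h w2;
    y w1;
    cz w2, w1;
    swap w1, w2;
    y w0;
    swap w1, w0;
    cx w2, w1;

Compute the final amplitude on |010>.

The amplitude on |010> is 0.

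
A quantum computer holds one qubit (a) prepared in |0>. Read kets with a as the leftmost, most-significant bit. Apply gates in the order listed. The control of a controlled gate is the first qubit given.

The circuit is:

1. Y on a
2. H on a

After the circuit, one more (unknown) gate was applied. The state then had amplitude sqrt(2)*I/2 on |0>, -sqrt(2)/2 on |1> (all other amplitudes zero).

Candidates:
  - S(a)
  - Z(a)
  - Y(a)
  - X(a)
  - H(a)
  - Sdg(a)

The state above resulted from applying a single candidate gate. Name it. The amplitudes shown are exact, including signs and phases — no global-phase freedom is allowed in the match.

The unique candidate consistent with the amplitudes is Sdg(a).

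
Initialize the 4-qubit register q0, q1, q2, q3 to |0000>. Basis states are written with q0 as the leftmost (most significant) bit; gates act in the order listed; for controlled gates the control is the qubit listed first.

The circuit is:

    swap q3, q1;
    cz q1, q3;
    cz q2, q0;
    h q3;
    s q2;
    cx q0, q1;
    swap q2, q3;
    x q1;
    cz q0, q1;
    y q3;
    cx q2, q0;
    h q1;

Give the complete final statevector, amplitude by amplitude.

After the circuit, the state carries amplitude I/2 on |0001>, -I/2 on |0101>, I/2 on |1011>, -I/2 on |1111>, and 0 on every other basis state.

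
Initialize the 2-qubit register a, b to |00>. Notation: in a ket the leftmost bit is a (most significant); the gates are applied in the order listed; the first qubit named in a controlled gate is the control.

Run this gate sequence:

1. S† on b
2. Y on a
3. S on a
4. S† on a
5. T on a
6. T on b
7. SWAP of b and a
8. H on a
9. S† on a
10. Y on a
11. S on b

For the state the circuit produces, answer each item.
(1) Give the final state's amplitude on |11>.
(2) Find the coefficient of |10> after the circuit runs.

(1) The final state's coefficient on |11> equals -sqrt(2)*exp(3*I*pi/4)/2.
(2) |10> carries amplitude 0 in the final state.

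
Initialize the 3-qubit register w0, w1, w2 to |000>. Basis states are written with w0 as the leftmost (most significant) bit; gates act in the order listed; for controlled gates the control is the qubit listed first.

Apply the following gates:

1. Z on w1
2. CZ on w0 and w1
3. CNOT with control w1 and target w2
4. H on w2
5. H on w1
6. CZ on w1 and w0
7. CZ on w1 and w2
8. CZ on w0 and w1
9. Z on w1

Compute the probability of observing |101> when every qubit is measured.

A full measurement returns |101> with probability 0.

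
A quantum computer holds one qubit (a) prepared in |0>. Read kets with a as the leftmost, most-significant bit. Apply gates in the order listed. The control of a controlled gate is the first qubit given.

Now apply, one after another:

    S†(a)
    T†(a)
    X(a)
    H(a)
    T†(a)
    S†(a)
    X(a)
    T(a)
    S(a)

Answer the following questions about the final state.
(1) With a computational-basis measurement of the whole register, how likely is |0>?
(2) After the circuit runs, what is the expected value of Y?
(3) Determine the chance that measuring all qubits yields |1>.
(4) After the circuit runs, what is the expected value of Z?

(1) The probability of measuring |0> is 1/2.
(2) In the final state, Y has expectation 1.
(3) The probability of measuring |1> is 1/2.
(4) The expectation value of Z is 0.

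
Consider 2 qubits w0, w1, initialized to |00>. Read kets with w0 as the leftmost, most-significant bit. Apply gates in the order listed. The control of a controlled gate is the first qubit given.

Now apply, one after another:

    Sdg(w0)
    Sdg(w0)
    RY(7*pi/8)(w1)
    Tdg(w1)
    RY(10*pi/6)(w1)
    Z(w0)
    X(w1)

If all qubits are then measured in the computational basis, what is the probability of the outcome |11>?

A full measurement returns |11> with probability 0.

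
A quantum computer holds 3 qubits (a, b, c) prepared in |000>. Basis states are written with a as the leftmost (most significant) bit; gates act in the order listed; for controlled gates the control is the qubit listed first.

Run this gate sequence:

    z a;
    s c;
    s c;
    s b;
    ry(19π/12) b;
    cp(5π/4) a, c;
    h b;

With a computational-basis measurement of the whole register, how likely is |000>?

The probability of measuring |000> is -sqrt(6)/8 - sqrt(2)/8 + 1/2.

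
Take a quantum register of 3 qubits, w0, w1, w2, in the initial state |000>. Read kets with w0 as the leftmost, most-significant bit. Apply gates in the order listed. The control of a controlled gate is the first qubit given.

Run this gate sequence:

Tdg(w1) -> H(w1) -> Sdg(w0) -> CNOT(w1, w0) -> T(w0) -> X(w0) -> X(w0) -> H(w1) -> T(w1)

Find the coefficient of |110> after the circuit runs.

The final state's coefficient on |110> equals -I/2.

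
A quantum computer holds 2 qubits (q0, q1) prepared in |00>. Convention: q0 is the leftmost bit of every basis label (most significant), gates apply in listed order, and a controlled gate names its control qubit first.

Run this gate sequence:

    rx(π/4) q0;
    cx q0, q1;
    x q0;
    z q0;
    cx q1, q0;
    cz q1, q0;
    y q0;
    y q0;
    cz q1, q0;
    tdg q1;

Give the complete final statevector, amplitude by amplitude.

The resulting statevector has amplitude 0 on |00>, 0 on |01>, -sqrt(sqrt(2) + 2)/2 on |10>, -sqrt(2 - sqrt(2))*exp(I*pi/4)/2 on |11>. Key observation: steps 6-9 multiply out to the identity, so the circuit reduces to the remaining gates.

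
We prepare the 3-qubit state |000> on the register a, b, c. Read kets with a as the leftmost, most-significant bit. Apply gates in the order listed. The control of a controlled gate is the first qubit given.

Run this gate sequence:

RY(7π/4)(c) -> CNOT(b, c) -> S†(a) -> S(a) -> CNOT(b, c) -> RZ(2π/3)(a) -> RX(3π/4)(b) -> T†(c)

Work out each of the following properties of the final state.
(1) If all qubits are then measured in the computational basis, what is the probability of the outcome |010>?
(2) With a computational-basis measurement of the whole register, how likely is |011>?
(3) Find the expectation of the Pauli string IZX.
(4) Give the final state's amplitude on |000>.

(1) Outcome |010> occurs with probability sqrt(2)/4 + 3/8. Key observation: gates 2-5 undo each other exactly, leaving only the rest of the circuit to track.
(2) The probability of measuring |011> is 1/8.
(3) The observable IZX averages to sqrt(2)/4.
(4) |000> carries amplitude sqrt(2)*exp(2*I*pi/3)/4 in the final state.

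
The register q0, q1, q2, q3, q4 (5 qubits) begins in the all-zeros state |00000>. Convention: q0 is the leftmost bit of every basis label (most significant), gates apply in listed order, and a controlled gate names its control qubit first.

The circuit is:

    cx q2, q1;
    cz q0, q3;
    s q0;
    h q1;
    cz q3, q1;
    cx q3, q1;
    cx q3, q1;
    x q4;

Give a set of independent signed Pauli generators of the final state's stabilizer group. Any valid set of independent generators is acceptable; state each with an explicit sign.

The final state is stabilized by the group generated by +IXIII, +ZIIII, +IIZII, +IIIZI, -IIIIZ; other independent generating sets are equally valid. Key observation: steps 6-7 multiply out to the identity, so the circuit reduces to the remaining gates.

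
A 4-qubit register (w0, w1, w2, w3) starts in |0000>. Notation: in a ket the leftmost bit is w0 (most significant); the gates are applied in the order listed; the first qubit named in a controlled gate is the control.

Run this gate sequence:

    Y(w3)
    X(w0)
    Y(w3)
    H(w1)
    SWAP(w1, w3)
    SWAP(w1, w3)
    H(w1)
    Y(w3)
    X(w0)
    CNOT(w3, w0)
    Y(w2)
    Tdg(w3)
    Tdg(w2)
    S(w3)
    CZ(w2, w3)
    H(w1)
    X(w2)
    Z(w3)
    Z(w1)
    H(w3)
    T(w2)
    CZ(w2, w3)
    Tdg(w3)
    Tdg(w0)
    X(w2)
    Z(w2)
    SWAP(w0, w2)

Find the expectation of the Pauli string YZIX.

The observable YZIX averages to 0. Key observation: gates 2-9 undo each other exactly, leaving only the rest of the circuit to track.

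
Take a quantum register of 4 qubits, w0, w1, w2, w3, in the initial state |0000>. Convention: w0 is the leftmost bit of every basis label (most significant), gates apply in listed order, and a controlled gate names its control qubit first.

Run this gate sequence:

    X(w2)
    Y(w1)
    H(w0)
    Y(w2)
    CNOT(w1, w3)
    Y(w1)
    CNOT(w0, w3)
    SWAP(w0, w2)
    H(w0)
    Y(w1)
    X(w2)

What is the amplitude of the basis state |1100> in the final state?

The amplitude on |1100> is 1/2.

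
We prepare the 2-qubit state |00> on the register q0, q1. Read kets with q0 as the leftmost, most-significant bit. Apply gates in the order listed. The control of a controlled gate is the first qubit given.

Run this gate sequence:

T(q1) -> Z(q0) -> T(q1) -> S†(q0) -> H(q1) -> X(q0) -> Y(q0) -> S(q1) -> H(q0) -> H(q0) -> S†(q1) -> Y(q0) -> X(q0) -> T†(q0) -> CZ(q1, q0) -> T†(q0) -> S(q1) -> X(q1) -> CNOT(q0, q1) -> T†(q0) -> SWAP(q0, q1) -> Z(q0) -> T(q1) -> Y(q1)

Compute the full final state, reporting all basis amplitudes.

The resulting statevector has amplitude 0 on |00>, -sqrt(2)/2 on |01>, 0 on |10>, -sqrt(2)*I/2 on |11>. Key observation: the block from step 6 through step 13 cancels to the identity and can be dropped.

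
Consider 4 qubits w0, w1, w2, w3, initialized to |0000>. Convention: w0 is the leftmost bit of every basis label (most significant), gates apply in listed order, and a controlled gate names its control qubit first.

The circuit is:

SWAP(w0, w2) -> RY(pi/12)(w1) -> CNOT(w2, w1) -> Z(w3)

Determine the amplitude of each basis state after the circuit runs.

The final amplitudes are sqrt(2 - sqrt(2))/4 + sqrt(3*sqrt(2) + 6)/4 on |0000>, -sqrt(6 - 3*sqrt(2))/4 + sqrt(sqrt(2) + 2)/4 on |0100>, and 0 on every other basis state.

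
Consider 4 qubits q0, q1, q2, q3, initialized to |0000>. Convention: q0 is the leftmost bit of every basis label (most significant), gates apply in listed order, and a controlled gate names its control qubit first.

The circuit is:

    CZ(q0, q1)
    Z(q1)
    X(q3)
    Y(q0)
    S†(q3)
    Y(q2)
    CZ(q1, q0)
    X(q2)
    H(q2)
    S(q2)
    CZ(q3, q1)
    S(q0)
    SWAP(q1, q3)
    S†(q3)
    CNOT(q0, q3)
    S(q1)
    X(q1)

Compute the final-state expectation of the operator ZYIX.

The expectation value of ZYIX is 0.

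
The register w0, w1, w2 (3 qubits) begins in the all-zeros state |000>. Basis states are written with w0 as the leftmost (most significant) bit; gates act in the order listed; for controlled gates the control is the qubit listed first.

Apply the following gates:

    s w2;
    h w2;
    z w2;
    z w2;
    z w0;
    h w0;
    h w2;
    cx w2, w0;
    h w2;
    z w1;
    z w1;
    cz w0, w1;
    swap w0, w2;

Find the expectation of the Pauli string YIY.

The observable YIY averages to 0.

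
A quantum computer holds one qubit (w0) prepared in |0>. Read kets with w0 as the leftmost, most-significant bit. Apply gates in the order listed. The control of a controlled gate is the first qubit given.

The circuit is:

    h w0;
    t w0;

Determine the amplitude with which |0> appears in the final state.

|0> carries amplitude sqrt(2)/2 in the final state.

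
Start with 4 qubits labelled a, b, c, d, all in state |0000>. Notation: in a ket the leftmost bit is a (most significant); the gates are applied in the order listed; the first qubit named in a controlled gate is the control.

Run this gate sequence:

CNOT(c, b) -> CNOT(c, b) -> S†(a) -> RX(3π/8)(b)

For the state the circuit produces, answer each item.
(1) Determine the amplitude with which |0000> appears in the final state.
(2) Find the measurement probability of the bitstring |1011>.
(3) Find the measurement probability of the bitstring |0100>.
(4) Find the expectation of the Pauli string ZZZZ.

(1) |0000> carries amplitude cos(3*pi/16) in the final state. Key observation: gates 1-2 undo each other exactly, leaving only the rest of the circuit to track.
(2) The probability of measuring |1011> is 0.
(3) Outcome |0100> occurs with probability sin(3*pi/16)**2.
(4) The observable ZZZZ averages to sqrt(2 - sqrt(2))/2.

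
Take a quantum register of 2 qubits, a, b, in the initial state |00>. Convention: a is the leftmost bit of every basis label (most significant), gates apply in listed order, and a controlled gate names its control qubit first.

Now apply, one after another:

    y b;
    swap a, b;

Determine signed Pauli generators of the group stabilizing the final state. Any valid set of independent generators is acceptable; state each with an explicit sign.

The stabilizer group can be generated by -ZI, +IZ, among other valid generating sets.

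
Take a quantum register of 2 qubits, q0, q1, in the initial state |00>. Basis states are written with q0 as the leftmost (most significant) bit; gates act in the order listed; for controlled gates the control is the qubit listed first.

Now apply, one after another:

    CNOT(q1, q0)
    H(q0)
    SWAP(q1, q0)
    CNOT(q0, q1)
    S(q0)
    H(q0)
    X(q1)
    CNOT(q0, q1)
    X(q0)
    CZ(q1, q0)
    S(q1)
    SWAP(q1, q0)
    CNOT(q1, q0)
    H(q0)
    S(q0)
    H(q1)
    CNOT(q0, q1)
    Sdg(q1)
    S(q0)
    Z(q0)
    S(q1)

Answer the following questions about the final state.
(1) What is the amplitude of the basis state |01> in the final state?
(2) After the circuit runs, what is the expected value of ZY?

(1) |01> carries amplitude I/2 in the final state.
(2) In the final state, ZY has expectation 1.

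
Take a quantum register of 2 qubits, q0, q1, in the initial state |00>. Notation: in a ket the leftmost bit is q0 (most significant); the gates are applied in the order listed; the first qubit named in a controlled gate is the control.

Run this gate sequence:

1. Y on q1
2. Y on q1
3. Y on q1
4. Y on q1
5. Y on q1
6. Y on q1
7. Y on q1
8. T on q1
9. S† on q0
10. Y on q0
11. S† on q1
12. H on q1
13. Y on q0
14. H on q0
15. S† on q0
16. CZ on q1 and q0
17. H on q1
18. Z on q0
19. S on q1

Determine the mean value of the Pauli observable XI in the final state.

The expectation value of XI is 0. Key observation: the block from step 2 through step 7 cancels to the identity and can be dropped.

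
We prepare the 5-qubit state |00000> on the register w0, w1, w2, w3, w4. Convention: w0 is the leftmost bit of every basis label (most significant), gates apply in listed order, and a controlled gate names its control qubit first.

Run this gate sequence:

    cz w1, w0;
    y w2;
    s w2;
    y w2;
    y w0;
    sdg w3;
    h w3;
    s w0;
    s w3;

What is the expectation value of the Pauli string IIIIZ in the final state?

The expectation value of IIIIZ is 1.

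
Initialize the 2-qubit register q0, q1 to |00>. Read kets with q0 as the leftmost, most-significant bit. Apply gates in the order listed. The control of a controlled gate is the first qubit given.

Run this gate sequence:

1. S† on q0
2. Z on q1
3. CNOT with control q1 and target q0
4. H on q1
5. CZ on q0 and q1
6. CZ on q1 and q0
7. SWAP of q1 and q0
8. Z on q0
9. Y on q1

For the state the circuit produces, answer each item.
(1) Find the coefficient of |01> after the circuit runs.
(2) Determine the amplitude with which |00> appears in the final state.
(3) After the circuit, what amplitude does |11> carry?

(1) The amplitude on |01> is sqrt(2)*I/2.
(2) The final state's coefficient on |00> equals 0.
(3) The final state's coefficient on |11> equals -sqrt(2)*I/2.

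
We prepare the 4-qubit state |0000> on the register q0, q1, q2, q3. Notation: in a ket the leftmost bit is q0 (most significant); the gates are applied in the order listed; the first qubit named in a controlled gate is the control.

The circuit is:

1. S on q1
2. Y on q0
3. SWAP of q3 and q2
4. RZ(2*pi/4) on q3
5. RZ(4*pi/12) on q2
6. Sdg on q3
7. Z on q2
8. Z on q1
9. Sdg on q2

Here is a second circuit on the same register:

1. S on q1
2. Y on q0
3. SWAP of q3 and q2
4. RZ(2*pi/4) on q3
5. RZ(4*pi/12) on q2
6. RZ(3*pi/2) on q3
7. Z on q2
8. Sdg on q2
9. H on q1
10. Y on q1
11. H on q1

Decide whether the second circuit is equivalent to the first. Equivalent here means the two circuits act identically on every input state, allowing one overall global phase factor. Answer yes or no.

No — the two circuits implement different unitaries, even allowing a global phase.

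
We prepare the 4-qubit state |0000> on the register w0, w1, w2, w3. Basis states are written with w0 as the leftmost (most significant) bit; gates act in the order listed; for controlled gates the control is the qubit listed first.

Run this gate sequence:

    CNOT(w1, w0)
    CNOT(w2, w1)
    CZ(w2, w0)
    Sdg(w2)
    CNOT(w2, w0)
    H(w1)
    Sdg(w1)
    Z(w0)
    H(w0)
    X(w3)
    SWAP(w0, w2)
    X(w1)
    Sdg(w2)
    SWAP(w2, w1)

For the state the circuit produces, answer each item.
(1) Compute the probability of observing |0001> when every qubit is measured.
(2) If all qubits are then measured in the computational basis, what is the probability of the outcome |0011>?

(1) A full measurement returns |0001> with probability 1/4.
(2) A full measurement returns |0011> with probability 1/4.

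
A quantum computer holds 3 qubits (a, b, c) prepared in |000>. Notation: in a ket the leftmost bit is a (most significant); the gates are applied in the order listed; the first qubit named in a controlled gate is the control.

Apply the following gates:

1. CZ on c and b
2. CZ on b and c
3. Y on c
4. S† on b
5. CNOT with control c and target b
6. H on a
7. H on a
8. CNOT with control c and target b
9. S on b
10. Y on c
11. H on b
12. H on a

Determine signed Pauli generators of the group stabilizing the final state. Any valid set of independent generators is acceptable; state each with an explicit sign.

The stabilizer group can be generated by +XII, +IXI, +IIZ, among other valid generating sets. Key observation: steps 3-10 multiply out to the identity, so the circuit reduces to the remaining gates.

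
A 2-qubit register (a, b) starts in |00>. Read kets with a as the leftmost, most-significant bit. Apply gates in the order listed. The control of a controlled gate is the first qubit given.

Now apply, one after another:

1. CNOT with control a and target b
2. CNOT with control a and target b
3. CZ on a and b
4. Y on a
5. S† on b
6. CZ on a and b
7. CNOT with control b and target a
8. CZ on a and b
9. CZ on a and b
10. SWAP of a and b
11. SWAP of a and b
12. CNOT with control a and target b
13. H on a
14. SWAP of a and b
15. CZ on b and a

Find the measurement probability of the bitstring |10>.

The probability of measuring |10> is 1/2. Key observation: gates 8-9 undo each other exactly, leaving only the rest of the circuit to track.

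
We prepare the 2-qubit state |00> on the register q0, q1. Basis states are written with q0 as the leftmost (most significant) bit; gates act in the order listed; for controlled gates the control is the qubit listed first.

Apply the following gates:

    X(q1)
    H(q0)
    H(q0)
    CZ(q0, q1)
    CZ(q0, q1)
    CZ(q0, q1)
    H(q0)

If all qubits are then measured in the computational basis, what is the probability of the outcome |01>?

The probability of measuring |01> is 1/2. Key observation: steps 4-5 multiply out to the identity, so the circuit reduces to the remaining gates.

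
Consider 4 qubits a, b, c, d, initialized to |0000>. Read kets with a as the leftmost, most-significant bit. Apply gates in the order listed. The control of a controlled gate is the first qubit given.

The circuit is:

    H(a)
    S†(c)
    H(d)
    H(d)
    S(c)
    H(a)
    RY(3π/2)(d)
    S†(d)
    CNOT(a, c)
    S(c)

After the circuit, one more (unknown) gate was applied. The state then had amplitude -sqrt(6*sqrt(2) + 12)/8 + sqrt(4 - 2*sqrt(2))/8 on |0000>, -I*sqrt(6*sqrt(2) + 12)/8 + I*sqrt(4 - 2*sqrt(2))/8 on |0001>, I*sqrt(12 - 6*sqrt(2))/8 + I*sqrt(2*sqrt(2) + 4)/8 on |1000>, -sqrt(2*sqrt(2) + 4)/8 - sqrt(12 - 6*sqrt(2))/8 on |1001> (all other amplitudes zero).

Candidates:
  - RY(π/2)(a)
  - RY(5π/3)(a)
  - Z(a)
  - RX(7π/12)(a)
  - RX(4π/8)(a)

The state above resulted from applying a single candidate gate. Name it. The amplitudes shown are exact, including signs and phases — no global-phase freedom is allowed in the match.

The applied gate was RX(7π/12)(a).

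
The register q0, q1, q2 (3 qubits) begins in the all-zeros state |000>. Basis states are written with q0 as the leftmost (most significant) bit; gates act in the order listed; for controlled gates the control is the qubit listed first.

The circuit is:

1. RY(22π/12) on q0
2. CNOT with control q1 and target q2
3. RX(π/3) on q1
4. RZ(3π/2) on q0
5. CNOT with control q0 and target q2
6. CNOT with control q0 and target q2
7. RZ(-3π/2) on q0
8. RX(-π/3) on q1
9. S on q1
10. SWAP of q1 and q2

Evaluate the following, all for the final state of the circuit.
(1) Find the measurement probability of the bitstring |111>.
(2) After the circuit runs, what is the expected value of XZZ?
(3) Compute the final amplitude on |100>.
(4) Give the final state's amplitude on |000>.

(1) Outcome |111> occurs with probability 0. Key observation: steps 3-8 multiply out to the identity, so the circuit reduces to the remaining gates.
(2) The observable XZZ averages to -1/2.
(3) |100> carries amplitude -sqrt(2)/4 + sqrt(6)/4 in the final state.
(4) |000> carries amplitude -sqrt(6)/4 - sqrt(2)/4 in the final state.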